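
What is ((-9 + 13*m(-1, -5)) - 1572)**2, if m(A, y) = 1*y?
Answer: 2709316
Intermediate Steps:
m(A, y) = y
((-9 + 13*m(-1, -5)) - 1572)**2 = ((-9 + 13*(-5)) - 1572)**2 = ((-9 - 65) - 1572)**2 = (-74 - 1572)**2 = (-1646)**2 = 2709316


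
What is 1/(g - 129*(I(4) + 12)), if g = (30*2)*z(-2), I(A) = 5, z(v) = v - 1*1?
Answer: -1/2373 ≈ -0.00042141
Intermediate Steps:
z(v) = -1 + v (z(v) = v - 1 = -1 + v)
g = -180 (g = (30*2)*(-1 - 2) = 60*(-3) = -180)
1/(g - 129*(I(4) + 12)) = 1/(-180 - 129*(5 + 12)) = 1/(-180 - 129*17) = 1/(-180 - 2193) = 1/(-2373) = -1/2373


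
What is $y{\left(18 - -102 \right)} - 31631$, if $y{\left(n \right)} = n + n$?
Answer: $-31391$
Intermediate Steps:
$y{\left(n \right)} = 2 n$
$y{\left(18 - -102 \right)} - 31631 = 2 \left(18 - -102\right) - 31631 = 2 \left(18 + 102\right) - 31631 = 2 \cdot 120 - 31631 = 240 - 31631 = -31391$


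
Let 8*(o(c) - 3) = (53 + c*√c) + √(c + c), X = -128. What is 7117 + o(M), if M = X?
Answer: 57013/8 + 2*I - 128*I*√2 ≈ 7126.6 - 179.02*I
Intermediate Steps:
M = -128
o(c) = 77/8 + c^(3/2)/8 + √2*√c/8 (o(c) = 3 + ((53 + c*√c) + √(c + c))/8 = 3 + ((53 + c^(3/2)) + √(2*c))/8 = 3 + ((53 + c^(3/2)) + √2*√c)/8 = 3 + (53 + c^(3/2) + √2*√c)/8 = 3 + (53/8 + c^(3/2)/8 + √2*√c/8) = 77/8 + c^(3/2)/8 + √2*√c/8)
7117 + o(M) = 7117 + (77/8 + (-128)^(3/2)/8 + √2*√(-128)/8) = 7117 + (77/8 + (-1024*I*√2)/8 + √2*(8*I*√2)/8) = 7117 + (77/8 - 128*I*√2 + 2*I) = 7117 + (77/8 + 2*I - 128*I*√2) = 57013/8 + 2*I - 128*I*√2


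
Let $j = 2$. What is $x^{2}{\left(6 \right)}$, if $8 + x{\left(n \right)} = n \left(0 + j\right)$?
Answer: $16$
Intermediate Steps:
$x{\left(n \right)} = -8 + 2 n$ ($x{\left(n \right)} = -8 + n \left(0 + 2\right) = -8 + n 2 = -8 + 2 n$)
$x^{2}{\left(6 \right)} = \left(-8 + 2 \cdot 6\right)^{2} = \left(-8 + 12\right)^{2} = 4^{2} = 16$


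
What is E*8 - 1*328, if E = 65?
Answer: 192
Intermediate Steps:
E*8 - 1*328 = 65*8 - 1*328 = 520 - 328 = 192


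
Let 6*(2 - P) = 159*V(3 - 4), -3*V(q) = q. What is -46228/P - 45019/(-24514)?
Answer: 6801244931/1005074 ≈ 6766.9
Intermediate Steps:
V(q) = -q/3
P = -41/6 (P = 2 - 53*(-(3 - 4)/3)/2 = 2 - 53*(-⅓*(-1))/2 = 2 - 53/(2*3) = 2 - ⅙*53 = 2 - 53/6 = -41/6 ≈ -6.8333)
-46228/P - 45019/(-24514) = -46228/(-41/6) - 45019/(-24514) = -46228*(-6/41) - 45019*(-1/24514) = 277368/41 + 45019/24514 = 6801244931/1005074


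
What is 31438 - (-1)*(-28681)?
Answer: 2757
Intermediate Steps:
31438 - (-1)*(-28681) = 31438 - 1*28681 = 31438 - 28681 = 2757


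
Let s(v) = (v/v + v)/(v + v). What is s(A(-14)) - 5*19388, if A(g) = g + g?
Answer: -5428613/56 ≈ -96940.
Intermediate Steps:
A(g) = 2*g
s(v) = (1 + v)/(2*v) (s(v) = (1 + v)/((2*v)) = (1 + v)*(1/(2*v)) = (1 + v)/(2*v))
s(A(-14)) - 5*19388 = (1 + 2*(-14))/(2*((2*(-14)))) - 5*19388 = (½)*(1 - 28)/(-28) - 96940 = (½)*(-1/28)*(-27) - 96940 = 27/56 - 96940 = -5428613/56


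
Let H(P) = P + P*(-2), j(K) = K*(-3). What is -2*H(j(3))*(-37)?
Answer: 666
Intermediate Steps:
j(K) = -3*K
H(P) = -P (H(P) = P - 2*P = -P)
-2*H(j(3))*(-37) = -(-2)*(-3*3)*(-37) = -(-2)*(-9)*(-37) = -2*9*(-37) = -18*(-37) = 666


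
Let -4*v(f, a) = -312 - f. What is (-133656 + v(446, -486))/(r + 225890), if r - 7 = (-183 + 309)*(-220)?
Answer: -266933/396354 ≈ -0.67347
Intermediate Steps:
v(f, a) = 78 + f/4 (v(f, a) = -(-312 - f)/4 = 78 + f/4)
r = -27713 (r = 7 + (-183 + 309)*(-220) = 7 + 126*(-220) = 7 - 27720 = -27713)
(-133656 + v(446, -486))/(r + 225890) = (-133656 + (78 + (1/4)*446))/(-27713 + 225890) = (-133656 + (78 + 223/2))/198177 = (-133656 + 379/2)*(1/198177) = -266933/2*1/198177 = -266933/396354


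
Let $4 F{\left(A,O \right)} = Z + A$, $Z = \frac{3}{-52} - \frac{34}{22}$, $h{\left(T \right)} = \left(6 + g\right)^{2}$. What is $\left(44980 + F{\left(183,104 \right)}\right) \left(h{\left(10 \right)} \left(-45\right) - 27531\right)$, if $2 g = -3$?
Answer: $- \frac{11720254728231}{9152} \approx -1.2806 \cdot 10^{9}$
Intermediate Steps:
$g = - \frac{3}{2}$ ($g = \frac{1}{2} \left(-3\right) = - \frac{3}{2} \approx -1.5$)
$h{\left(T \right)} = \frac{81}{4}$ ($h{\left(T \right)} = \left(6 - \frac{3}{2}\right)^{2} = \left(\frac{9}{2}\right)^{2} = \frac{81}{4}$)
$Z = - \frac{917}{572}$ ($Z = 3 \left(- \frac{1}{52}\right) - \frac{17}{11} = - \frac{3}{52} - \frac{17}{11} = - \frac{917}{572} \approx -1.6031$)
$F{\left(A,O \right)} = - \frac{917}{2288} + \frac{A}{4}$ ($F{\left(A,O \right)} = \frac{- \frac{917}{572} + A}{4} = - \frac{917}{2288} + \frac{A}{4}$)
$\left(44980 + F{\left(183,104 \right)}\right) \left(h{\left(10 \right)} \left(-45\right) - 27531\right) = \left(44980 + \left(- \frac{917}{2288} + \frac{1}{4} \cdot 183\right)\right) \left(\frac{81}{4} \left(-45\right) - 27531\right) = \left(44980 + \left(- \frac{917}{2288} + \frac{183}{4}\right)\right) \left(- \frac{3645}{4} - 27531\right) = \left(44980 + \frac{103759}{2288}\right) \left(- \frac{113769}{4}\right) = \frac{103017999}{2288} \left(- \frac{113769}{4}\right) = - \frac{11720254728231}{9152}$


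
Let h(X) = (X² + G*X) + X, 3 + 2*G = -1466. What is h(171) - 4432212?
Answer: -9056799/2 ≈ -4.5284e+6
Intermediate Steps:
G = -1469/2 (G = -3/2 + (½)*(-1466) = -3/2 - 733 = -1469/2 ≈ -734.50)
h(X) = X² - 1467*X/2 (h(X) = (X² - 1469*X/2) + X = X² - 1467*X/2)
h(171) - 4432212 = (½)*171*(-1467 + 2*171) - 4432212 = (½)*171*(-1467 + 342) - 4432212 = (½)*171*(-1125) - 4432212 = -192375/2 - 4432212 = -9056799/2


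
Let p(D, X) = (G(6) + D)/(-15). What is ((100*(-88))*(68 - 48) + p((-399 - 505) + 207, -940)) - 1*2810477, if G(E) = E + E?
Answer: -8959294/3 ≈ -2.9864e+6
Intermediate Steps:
G(E) = 2*E
p(D, X) = -⅘ - D/15 (p(D, X) = (2*6 + D)/(-15) = (12 + D)*(-1/15) = -⅘ - D/15)
((100*(-88))*(68 - 48) + p((-399 - 505) + 207, -940)) - 1*2810477 = ((100*(-88))*(68 - 48) + (-⅘ - ((-399 - 505) + 207)/15)) - 1*2810477 = (-8800*20 + (-⅘ - (-904 + 207)/15)) - 2810477 = (-176000 + (-⅘ - 1/15*(-697))) - 2810477 = (-176000 + (-⅘ + 697/15)) - 2810477 = (-176000 + 137/3) - 2810477 = -527863/3 - 2810477 = -8959294/3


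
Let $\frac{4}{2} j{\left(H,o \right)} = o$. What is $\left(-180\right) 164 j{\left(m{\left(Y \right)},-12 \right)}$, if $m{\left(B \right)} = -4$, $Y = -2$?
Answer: $177120$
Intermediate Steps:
$j{\left(H,o \right)} = \frac{o}{2}$
$\left(-180\right) 164 j{\left(m{\left(Y \right)},-12 \right)} = \left(-180\right) 164 \cdot \frac{1}{2} \left(-12\right) = \left(-29520\right) \left(-6\right) = 177120$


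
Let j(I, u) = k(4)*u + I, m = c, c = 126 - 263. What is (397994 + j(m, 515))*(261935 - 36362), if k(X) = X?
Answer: 90210477441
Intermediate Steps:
c = -137
m = -137
j(I, u) = I + 4*u (j(I, u) = 4*u + I = I + 4*u)
(397994 + j(m, 515))*(261935 - 36362) = (397994 + (-137 + 4*515))*(261935 - 36362) = (397994 + (-137 + 2060))*225573 = (397994 + 1923)*225573 = 399917*225573 = 90210477441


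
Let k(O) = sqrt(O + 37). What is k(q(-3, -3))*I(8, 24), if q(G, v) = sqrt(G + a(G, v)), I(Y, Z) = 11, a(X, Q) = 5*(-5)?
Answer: 11*sqrt(37 + 2*I*sqrt(7)) ≈ 67.08 + 4.7724*I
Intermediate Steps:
a(X, Q) = -25
q(G, v) = sqrt(-25 + G) (q(G, v) = sqrt(G - 25) = sqrt(-25 + G))
k(O) = sqrt(37 + O)
k(q(-3, -3))*I(8, 24) = sqrt(37 + sqrt(-25 - 3))*11 = sqrt(37 + sqrt(-28))*11 = sqrt(37 + 2*I*sqrt(7))*11 = 11*sqrt(37 + 2*I*sqrt(7))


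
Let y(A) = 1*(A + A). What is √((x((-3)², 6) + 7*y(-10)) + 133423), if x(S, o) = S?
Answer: 2*√33323 ≈ 365.09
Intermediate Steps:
y(A) = 2*A (y(A) = 1*(2*A) = 2*A)
√((x((-3)², 6) + 7*y(-10)) + 133423) = √(((-3)² + 7*(2*(-10))) + 133423) = √((9 + 7*(-20)) + 133423) = √((9 - 140) + 133423) = √(-131 + 133423) = √133292 = 2*√33323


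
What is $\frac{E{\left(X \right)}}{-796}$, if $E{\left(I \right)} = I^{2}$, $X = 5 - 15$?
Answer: $- \frac{25}{199} \approx -0.12563$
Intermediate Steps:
$X = -10$ ($X = 5 - 15 = -10$)
$\frac{E{\left(X \right)}}{-796} = \frac{\left(-10\right)^{2}}{-796} = 100 \left(- \frac{1}{796}\right) = - \frac{25}{199}$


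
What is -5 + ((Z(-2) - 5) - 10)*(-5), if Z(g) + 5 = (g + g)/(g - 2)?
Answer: 90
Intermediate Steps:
Z(g) = -5 + 2*g/(-2 + g) (Z(g) = -5 + (g + g)/(g - 2) = -5 + (2*g)/(-2 + g) = -5 + 2*g/(-2 + g))
-5 + ((Z(-2) - 5) - 10)*(-5) = -5 + (((10 - 3*(-2))/(-2 - 2) - 5) - 10)*(-5) = -5 + (((10 + 6)/(-4) - 5) - 10)*(-5) = -5 + ((-1/4*16 - 5) - 10)*(-5) = -5 + ((-4 - 5) - 10)*(-5) = -5 + (-9 - 10)*(-5) = -5 - 19*(-5) = -5 + 95 = 90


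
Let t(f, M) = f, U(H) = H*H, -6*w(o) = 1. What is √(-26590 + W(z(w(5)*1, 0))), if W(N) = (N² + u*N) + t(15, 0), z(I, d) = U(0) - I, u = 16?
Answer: I*√956603/6 ≈ 163.01*I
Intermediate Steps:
w(o) = -⅙ (w(o) = -⅙*1 = -⅙)
U(H) = H²
z(I, d) = -I (z(I, d) = 0² - I = 0 - I = -I)
W(N) = 15 + N² + 16*N (W(N) = (N² + 16*N) + 15 = 15 + N² + 16*N)
√(-26590 + W(z(w(5)*1, 0))) = √(-26590 + (15 + (-(-1)/6)² + 16*(-(-1)/6))) = √(-26590 + (15 + (-1*(-⅙))² + 16*(-1*(-⅙)))) = √(-26590 + (15 + (⅙)² + 16*(⅙))) = √(-26590 + (15 + 1/36 + 8/3)) = √(-26590 + 637/36) = √(-956603/36) = I*√956603/6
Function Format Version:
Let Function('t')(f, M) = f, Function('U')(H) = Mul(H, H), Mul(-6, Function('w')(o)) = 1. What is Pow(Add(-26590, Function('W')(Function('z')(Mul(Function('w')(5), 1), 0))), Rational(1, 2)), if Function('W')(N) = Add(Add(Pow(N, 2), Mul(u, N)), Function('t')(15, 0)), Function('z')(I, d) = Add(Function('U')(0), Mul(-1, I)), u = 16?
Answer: Mul(Rational(1, 6), I, Pow(956603, Rational(1, 2))) ≈ Mul(163.01, I)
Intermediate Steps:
Function('w')(o) = Rational(-1, 6) (Function('w')(o) = Mul(Rational(-1, 6), 1) = Rational(-1, 6))
Function('U')(H) = Pow(H, 2)
Function('z')(I, d) = Mul(-1, I) (Function('z')(I, d) = Add(Pow(0, 2), Mul(-1, I)) = Add(0, Mul(-1, I)) = Mul(-1, I))
Function('W')(N) = Add(15, Pow(N, 2), Mul(16, N)) (Function('W')(N) = Add(Add(Pow(N, 2), Mul(16, N)), 15) = Add(15, Pow(N, 2), Mul(16, N)))
Pow(Add(-26590, Function('W')(Function('z')(Mul(Function('w')(5), 1), 0))), Rational(1, 2)) = Pow(Add(-26590, Add(15, Pow(Mul(-1, Mul(Rational(-1, 6), 1)), 2), Mul(16, Mul(-1, Mul(Rational(-1, 6), 1))))), Rational(1, 2)) = Pow(Add(-26590, Add(15, Pow(Mul(-1, Rational(-1, 6)), 2), Mul(16, Mul(-1, Rational(-1, 6))))), Rational(1, 2)) = Pow(Add(-26590, Add(15, Pow(Rational(1, 6), 2), Mul(16, Rational(1, 6)))), Rational(1, 2)) = Pow(Add(-26590, Add(15, Rational(1, 36), Rational(8, 3))), Rational(1, 2)) = Pow(Add(-26590, Rational(637, 36)), Rational(1, 2)) = Pow(Rational(-956603, 36), Rational(1, 2)) = Mul(Rational(1, 6), I, Pow(956603, Rational(1, 2)))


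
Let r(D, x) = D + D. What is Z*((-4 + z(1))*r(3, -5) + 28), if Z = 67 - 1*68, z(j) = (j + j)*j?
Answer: -16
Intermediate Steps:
r(D, x) = 2*D
z(j) = 2*j² (z(j) = (2*j)*j = 2*j²)
Z = -1 (Z = 67 - 68 = -1)
Z*((-4 + z(1))*r(3, -5) + 28) = -((-4 + 2*1²)*(2*3) + 28) = -((-4 + 2*1)*6 + 28) = -((-4 + 2)*6 + 28) = -(-2*6 + 28) = -(-12 + 28) = -1*16 = -16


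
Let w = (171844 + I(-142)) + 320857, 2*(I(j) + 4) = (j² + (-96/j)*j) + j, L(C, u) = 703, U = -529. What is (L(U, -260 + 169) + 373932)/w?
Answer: 74927/100532 ≈ 0.74531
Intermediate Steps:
I(j) = -52 + j/2 + j²/2 (I(j) = -4 + ((j² + (-96/j)*j) + j)/2 = -4 + ((j² - 96) + j)/2 = -4 + ((-96 + j²) + j)/2 = -4 + (-96 + j + j²)/2 = -4 + (-48 + j/2 + j²/2) = -52 + j/2 + j²/2)
w = 502660 (w = (171844 + (-52 + (½)*(-142) + (½)*(-142)²)) + 320857 = (171844 + (-52 - 71 + (½)*20164)) + 320857 = (171844 + (-52 - 71 + 10082)) + 320857 = (171844 + 9959) + 320857 = 181803 + 320857 = 502660)
(L(U, -260 + 169) + 373932)/w = (703 + 373932)/502660 = 374635*(1/502660) = 74927/100532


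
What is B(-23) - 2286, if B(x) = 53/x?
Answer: -52631/23 ≈ -2288.3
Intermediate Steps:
B(-23) - 2286 = 53/(-23) - 2286 = 53*(-1/23) - 2286 = -53/23 - 2286 = -52631/23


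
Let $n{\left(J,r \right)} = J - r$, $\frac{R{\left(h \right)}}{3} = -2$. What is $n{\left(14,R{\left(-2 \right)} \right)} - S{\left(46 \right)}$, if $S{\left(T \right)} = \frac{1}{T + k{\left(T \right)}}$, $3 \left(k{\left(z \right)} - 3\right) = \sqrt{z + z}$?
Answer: $\frac{429899}{21517} + \frac{6 \sqrt{23}}{21517} \approx 19.981$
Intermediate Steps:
$k{\left(z \right)} = 3 + \frac{\sqrt{2} \sqrt{z}}{3}$ ($k{\left(z \right)} = 3 + \frac{\sqrt{z + z}}{3} = 3 + \frac{\sqrt{2 z}}{3} = 3 + \frac{\sqrt{2} \sqrt{z}}{3}$)
$R{\left(h \right)} = -6$ ($R{\left(h \right)} = 3 \left(-2\right) = -6$)
$S{\left(T \right)} = \frac{1}{3 + T + \frac{\sqrt{2} \sqrt{T}}{3}}$ ($S{\left(T \right)} = \frac{1}{T + \left(3 + \frac{\sqrt{2} \sqrt{T}}{3}\right)} = \frac{1}{3 + T + \frac{\sqrt{2} \sqrt{T}}{3}}$)
$n{\left(14,R{\left(-2 \right)} \right)} - S{\left(46 \right)} = \left(14 - -6\right) - \frac{3}{9 + 3 \cdot 46 + \sqrt{2} \sqrt{46}} = \left(14 + 6\right) - \frac{3}{9 + 138 + 2 \sqrt{23}} = 20 - \frac{3}{147 + 2 \sqrt{23}}$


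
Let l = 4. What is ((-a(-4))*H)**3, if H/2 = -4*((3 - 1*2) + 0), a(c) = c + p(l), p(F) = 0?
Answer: -32768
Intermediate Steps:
a(c) = c (a(c) = c + 0 = c)
H = -8 (H = 2*(-4*((3 - 1*2) + 0)) = 2*(-4*((3 - 2) + 0)) = 2*(-4*(1 + 0)) = 2*(-4*1) = 2*(-4) = -8)
((-a(-4))*H)**3 = (-1*(-4)*(-8))**3 = (4*(-8))**3 = (-32)**3 = -32768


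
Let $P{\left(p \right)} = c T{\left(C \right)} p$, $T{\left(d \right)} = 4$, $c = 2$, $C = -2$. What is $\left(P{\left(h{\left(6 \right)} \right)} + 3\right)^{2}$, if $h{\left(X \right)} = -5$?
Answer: $1369$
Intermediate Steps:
$P{\left(p \right)} = 8 p$ ($P{\left(p \right)} = 2 \cdot 4 p = 8 p$)
$\left(P{\left(h{\left(6 \right)} \right)} + 3\right)^{2} = \left(8 \left(-5\right) + 3\right)^{2} = \left(-40 + 3\right)^{2} = \left(-37\right)^{2} = 1369$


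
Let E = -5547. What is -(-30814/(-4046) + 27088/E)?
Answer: -4380515/1603083 ≈ -2.7326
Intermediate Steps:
-(-30814/(-4046) + 27088/E) = -(-30814/(-4046) + 27088/(-5547)) = -(-30814*(-1/4046) + 27088*(-1/5547)) = -(2201/289 - 27088/5547) = -1*4380515/1603083 = -4380515/1603083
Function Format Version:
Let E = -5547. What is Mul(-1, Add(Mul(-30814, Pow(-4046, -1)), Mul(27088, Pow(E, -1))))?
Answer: Rational(-4380515, 1603083) ≈ -2.7326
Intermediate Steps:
Mul(-1, Add(Mul(-30814, Pow(-4046, -1)), Mul(27088, Pow(E, -1)))) = Mul(-1, Add(Mul(-30814, Pow(-4046, -1)), Mul(27088, Pow(-5547, -1)))) = Mul(-1, Add(Mul(-30814, Rational(-1, 4046)), Mul(27088, Rational(-1, 5547)))) = Mul(-1, Add(Rational(2201, 289), Rational(-27088, 5547))) = Mul(-1, Rational(4380515, 1603083)) = Rational(-4380515, 1603083)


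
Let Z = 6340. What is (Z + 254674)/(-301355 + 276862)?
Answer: -261014/24493 ≈ -10.657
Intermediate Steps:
(Z + 254674)/(-301355 + 276862) = (6340 + 254674)/(-301355 + 276862) = 261014/(-24493) = 261014*(-1/24493) = -261014/24493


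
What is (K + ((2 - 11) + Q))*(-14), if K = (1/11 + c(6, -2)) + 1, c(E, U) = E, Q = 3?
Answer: -168/11 ≈ -15.273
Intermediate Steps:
K = 78/11 (K = (1/11 + 6) + 1 = 67/11 + 1 = 78/11 ≈ 7.0909)
(K + ((2 - 11) + Q))*(-14) = (78/11 + ((2 - 11) + 3))*(-14) = (78/11 + (-9 + 3))*(-14) = (78/11 - 6)*(-14) = (12/11)*(-14) = -168/11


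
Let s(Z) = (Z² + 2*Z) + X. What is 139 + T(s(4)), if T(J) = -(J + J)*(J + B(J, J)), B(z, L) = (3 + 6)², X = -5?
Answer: -3661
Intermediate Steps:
B(z, L) = 81 (B(z, L) = 9² = 81)
s(Z) = -5 + Z² + 2*Z (s(Z) = (Z² + 2*Z) - 5 = -5 + Z² + 2*Z)
T(J) = -2*J*(81 + J) (T(J) = -(J + J)*(J + 81) = -2*J*(81 + J))
139 + T(s(4)) = 139 - 2*(-5 + 4² + 2*4)*(81 + (-5 + 4² + 2*4)) = 139 - 2*(-5 + 16 + 8)*(81 + (-5 + 16 + 8)) = 139 - 2*19*(81 + 19) = 139 - 2*19*100 = 139 - 3800 = -3661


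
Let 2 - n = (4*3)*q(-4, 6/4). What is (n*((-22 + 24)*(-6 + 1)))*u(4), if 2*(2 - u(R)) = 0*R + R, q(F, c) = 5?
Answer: 0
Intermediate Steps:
u(R) = 2 - R/2 (u(R) = 2 - (0*R + R)/2 = 2 - (0 + R)/2 = 2 - R/2)
n = -58 (n = 2 - 4*3*5 = 2 - 12*5 = 2 - 1*60 = 2 - 60 = -58)
(n*((-22 + 24)*(-6 + 1)))*u(4) = (-58*(-22 + 24)*(-6 + 1))*(2 - 1/2*4) = (-116*(-5))*(2 - 2) = -58*(-10)*0 = 580*0 = 0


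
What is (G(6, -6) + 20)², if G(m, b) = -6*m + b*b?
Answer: 400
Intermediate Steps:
G(m, b) = b² - 6*m (G(m, b) = -6*m + b² = b² - 6*m)
(G(6, -6) + 20)² = (((-6)² - 6*6) + 20)² = ((36 - 36) + 20)² = (0 + 20)² = 20² = 400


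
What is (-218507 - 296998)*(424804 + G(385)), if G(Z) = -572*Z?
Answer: -105464074920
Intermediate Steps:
(-218507 - 296998)*(424804 + G(385)) = (-218507 - 296998)*(424804 - 572*385) = -515505*(424804 - 220220) = -515505*204584 = -105464074920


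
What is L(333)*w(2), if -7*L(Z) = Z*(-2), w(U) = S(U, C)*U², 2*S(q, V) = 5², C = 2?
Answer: 33300/7 ≈ 4757.1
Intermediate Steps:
S(q, V) = 25/2 (S(q, V) = (½)*5² = (½)*25 = 25/2)
w(U) = 25*U²/2
L(Z) = 2*Z/7 (L(Z) = -Z*(-2)/7 = -(-2)*Z/7 = 2*Z/7)
L(333)*w(2) = ((2/7)*333)*((25/2)*2²) = 666*((25/2)*4)/7 = (666/7)*50 = 33300/7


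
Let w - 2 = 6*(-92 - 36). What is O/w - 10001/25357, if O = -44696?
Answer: 562847853/9711731 ≈ 57.955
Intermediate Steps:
w = -766 (w = 2 + 6*(-92 - 36) = 2 + 6*(-128) = 2 - 768 = -766)
O/w - 10001/25357 = -44696/(-766) - 10001/25357 = -44696*(-1/766) - 10001*1/25357 = 22348/383 - 10001/25357 = 562847853/9711731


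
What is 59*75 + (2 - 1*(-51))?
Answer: 4478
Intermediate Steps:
59*75 + (2 - 1*(-51)) = 4425 + (2 + 51) = 4425 + 53 = 4478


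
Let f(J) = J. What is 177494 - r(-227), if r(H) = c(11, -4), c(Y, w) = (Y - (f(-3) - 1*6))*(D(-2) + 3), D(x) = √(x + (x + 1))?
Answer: 177434 - 20*I*√3 ≈ 1.7743e+5 - 34.641*I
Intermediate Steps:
D(x) = √(1 + 2*x) (D(x) = √(x + (1 + x)) = √(1 + 2*x))
c(Y, w) = (3 + I*√3)*(9 + Y) (c(Y, w) = (Y - (-3 - 1*6))*(√(1 + 2*(-2)) + 3) = (Y - (-3 - 6))*(√(1 - 4) + 3) = (Y - 1*(-9))*(√(-3) + 3) = (Y + 9)*(I*√3 + 3) = (9 + Y)*(3 + I*√3) = (3 + I*√3)*(9 + Y))
r(H) = 60 + 20*I*√3 (r(H) = 27 + 3*11 + 9*I*√3 + I*11*√3 = 27 + 33 + 9*I*√3 + 11*I*√3 = 60 + 20*I*√3)
177494 - r(-227) = 177494 - (60 + 20*I*√3) = 177494 + (-60 - 20*I*√3) = 177434 - 20*I*√3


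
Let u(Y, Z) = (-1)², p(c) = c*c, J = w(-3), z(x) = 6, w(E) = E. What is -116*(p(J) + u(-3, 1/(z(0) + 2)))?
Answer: -1160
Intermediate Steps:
J = -3
p(c) = c²
u(Y, Z) = 1
-116*(p(J) + u(-3, 1/(z(0) + 2))) = -116*((-3)² + 1) = -116*(9 + 1) = -116*10 = -1160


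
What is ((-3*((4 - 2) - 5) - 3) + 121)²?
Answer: 16129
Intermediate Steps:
((-3*((4 - 2) - 5) - 3) + 121)² = ((-3*(2 - 5) - 3) + 121)² = ((-3*(-3) - 3) + 121)² = ((9 - 3) + 121)² = (6 + 121)² = 127² = 16129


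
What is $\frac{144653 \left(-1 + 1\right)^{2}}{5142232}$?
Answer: $0$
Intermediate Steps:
$\frac{144653 \left(-1 + 1\right)^{2}}{5142232} = 144653 \cdot 0^{2} \cdot \frac{1}{5142232} = 144653 \cdot 0 \cdot \frac{1}{5142232} = 0 \cdot \frac{1}{5142232} = 0$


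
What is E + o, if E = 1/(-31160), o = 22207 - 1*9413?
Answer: 398661039/31160 ≈ 12794.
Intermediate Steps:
o = 12794 (o = 22207 - 9413 = 12794)
E = -1/31160 ≈ -3.2092e-5
E + o = -1/31160 + 12794 = 398661039/31160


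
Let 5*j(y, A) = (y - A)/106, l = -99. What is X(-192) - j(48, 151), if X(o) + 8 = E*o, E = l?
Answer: 10070103/530 ≈ 19000.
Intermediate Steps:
E = -99
X(o) = -8 - 99*o
j(y, A) = -A/530 + y/530 (j(y, A) = ((y - A)/106)/5 = ((y - A)*(1/106))/5 = (-A/106 + y/106)/5 = -A/530 + y/530)
X(-192) - j(48, 151) = (-8 - 99*(-192)) - (-1/530*151 + (1/530)*48) = (-8 + 19008) - (-151/530 + 24/265) = 19000 - 1*(-103/530) = 19000 + 103/530 = 10070103/530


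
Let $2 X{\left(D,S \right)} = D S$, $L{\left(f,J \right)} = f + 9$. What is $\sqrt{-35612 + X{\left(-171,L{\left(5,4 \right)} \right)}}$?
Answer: $i \sqrt{36809} \approx 191.86 i$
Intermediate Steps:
$L{\left(f,J \right)} = 9 + f$
$X{\left(D,S \right)} = \frac{D S}{2}$
$\sqrt{-35612 + X{\left(-171,L{\left(5,4 \right)} \right)}} = \sqrt{-35612 + \frac{1}{2} \left(-171\right) \left(9 + 5\right)} = \sqrt{-35612 + \frac{1}{2} \left(-171\right) 14} = \sqrt{-35612 - 1197} = \sqrt{-36809} = i \sqrt{36809}$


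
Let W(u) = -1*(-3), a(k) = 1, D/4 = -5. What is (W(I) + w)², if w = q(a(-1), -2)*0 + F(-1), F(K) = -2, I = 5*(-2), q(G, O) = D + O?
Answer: 1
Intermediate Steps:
D = -20 (D = 4*(-5) = -20)
q(G, O) = -20 + O
I = -10
w = -2 (w = (-20 - 2)*0 - 2 = -22*0 - 2 = 0 - 2 = -2)
W(u) = 3
(W(I) + w)² = (3 - 2)² = 1² = 1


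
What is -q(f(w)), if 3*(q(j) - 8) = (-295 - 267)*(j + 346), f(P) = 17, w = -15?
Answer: 67994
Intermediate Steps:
q(j) = -194428/3 - 562*j/3 (q(j) = 8 + ((-295 - 267)*(j + 346))/3 = 8 + (-562*(346 + j))/3 = 8 + (-194452 - 562*j)/3 = 8 + (-194452/3 - 562*j/3) = -194428/3 - 562*j/3)
-q(f(w)) = -(-194428/3 - 562/3*17) = -(-194428/3 - 9554/3) = -1*(-67994) = 67994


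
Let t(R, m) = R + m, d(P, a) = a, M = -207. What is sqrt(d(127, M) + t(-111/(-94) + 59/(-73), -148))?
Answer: I*sqrt(16698354486)/6862 ≈ 18.832*I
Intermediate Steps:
sqrt(d(127, M) + t(-111/(-94) + 59/(-73), -148)) = sqrt(-207 + ((-111/(-94) + 59/(-73)) - 148)) = sqrt(-207 + ((-111*(-1/94) + 59*(-1/73)) - 148)) = sqrt(-207 + ((111/94 - 59/73) - 148)) = sqrt(-207 + (2557/6862 - 148)) = sqrt(-207 - 1013019/6862) = sqrt(-2433453/6862) = I*sqrt(16698354486)/6862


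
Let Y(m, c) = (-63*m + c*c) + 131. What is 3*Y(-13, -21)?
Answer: 4173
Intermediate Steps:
Y(m, c) = 131 + c² - 63*m (Y(m, c) = (-63*m + c²) + 131 = (c² - 63*m) + 131 = 131 + c² - 63*m)
3*Y(-13, -21) = 3*(131 + (-21)² - 63*(-13)) = 3*(131 + 441 + 819) = 3*1391 = 4173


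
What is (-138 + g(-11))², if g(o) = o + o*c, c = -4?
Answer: 11025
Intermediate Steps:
g(o) = -3*o (g(o) = o + o*(-4) = o - 4*o = -3*o)
(-138 + g(-11))² = (-138 - 3*(-11))² = (-138 + 33)² = (-105)² = 11025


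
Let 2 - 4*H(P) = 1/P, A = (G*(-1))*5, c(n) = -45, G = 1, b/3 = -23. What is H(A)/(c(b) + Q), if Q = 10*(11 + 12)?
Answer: 11/3700 ≈ 0.0029730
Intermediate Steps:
b = -69 (b = 3*(-23) = -69)
Q = 230 (Q = 10*23 = 230)
A = -5 (A = (1*(-1))*5 = -1*5 = -5)
H(P) = ½ - 1/(4*P)
H(A)/(c(b) + Q) = ((¼)*(-1 + 2*(-5))/(-5))/(-45 + 230) = ((¼)*(-⅕)*(-1 - 10))/185 = ((¼)*(-⅕)*(-11))/185 = (1/185)*(11/20) = 11/3700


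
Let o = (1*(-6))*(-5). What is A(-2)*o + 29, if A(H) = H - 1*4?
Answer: -151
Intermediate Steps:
A(H) = -4 + H (A(H) = H - 4 = -4 + H)
o = 30 (o = -6*(-5) = 30)
A(-2)*o + 29 = (-4 - 2)*30 + 29 = -6*30 + 29 = -180 + 29 = -151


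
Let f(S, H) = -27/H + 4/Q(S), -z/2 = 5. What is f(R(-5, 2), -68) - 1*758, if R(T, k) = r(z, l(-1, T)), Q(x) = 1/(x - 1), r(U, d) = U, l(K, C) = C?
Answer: -54509/68 ≈ -801.60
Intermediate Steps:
z = -10 (z = -2*5 = -10)
Q(x) = 1/(-1 + x)
R(T, k) = -10
f(S, H) = -4 - 27/H + 4*S (f(S, H) = -27/H + 4/(1/(-1 + S)) = -27/H + 4*(-1 + S) = -27/H + (-4 + 4*S) = -4 - 27/H + 4*S)
f(R(-5, 2), -68) - 1*758 = (-4 - 27/(-68) + 4*(-10)) - 1*758 = (-4 - 27*(-1/68) - 40) - 758 = (-4 + 27/68 - 40) - 758 = -2965/68 - 758 = -54509/68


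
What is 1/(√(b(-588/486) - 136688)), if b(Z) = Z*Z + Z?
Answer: -81*I*√5306558/68985254 ≈ -0.0027048*I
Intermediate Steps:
b(Z) = Z + Z² (b(Z) = Z² + Z = Z + Z²)
1/(√(b(-588/486) - 136688)) = 1/(√((-588/486)*(1 - 588/486) - 136688)) = 1/(√((-588*1/486)*(1 - 588*1/486) - 136688)) = 1/(√(-98*(1 - 98/81)/81 - 136688)) = 1/(√(-98/81*(-17/81) - 136688)) = 1/(√(1666/6561 - 136688)) = 1/(√(-896808302/6561)) = 1/(13*I*√5306558/81) = -81*I*√5306558/68985254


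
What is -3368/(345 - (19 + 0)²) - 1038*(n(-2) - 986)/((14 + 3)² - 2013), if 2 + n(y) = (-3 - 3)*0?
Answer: -331321/862 ≈ -384.36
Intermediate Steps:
n(y) = -2 (n(y) = -2 + (-3 - 3)*0 = -2 - 6*0 = -2 + 0 = -2)
-3368/(345 - (19 + 0)²) - 1038*(n(-2) - 986)/((14 + 3)² - 2013) = -3368/(345 - (19 + 0)²) - 1038*(-2 - 986)/((14 + 3)² - 2013) = -3368/(345 - 1*19²) - 1038*(-988/(17² - 2013)) = -3368/(345 - 1*361) - 1038*(-988/(289 - 2013)) = -3368/(345 - 361) - 1038/((-1724*(-1/988))) = -3368/(-16) - 1038/431/247 = -3368*(-1/16) - 1038*247/431 = 421/2 - 256386/431 = -331321/862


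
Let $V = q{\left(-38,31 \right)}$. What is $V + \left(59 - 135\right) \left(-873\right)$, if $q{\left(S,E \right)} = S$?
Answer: $66310$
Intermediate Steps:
$V = -38$
$V + \left(59 - 135\right) \left(-873\right) = -38 + \left(59 - 135\right) \left(-873\right) = -38 - -66348 = -38 + 66348 = 66310$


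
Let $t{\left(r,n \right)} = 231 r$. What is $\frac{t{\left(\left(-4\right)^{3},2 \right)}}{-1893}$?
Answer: $\frac{4928}{631} \approx 7.8098$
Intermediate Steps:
$\frac{t{\left(\left(-4\right)^{3},2 \right)}}{-1893} = \frac{231 \left(-4\right)^{3}}{-1893} = 231 \left(-64\right) \left(- \frac{1}{1893}\right) = \left(-14784\right) \left(- \frac{1}{1893}\right) = \frac{4928}{631}$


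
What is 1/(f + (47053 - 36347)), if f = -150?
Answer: 1/10556 ≈ 9.4733e-5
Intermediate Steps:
1/(f + (47053 - 36347)) = 1/(-150 + (47053 - 36347)) = 1/(-150 + 10706) = 1/10556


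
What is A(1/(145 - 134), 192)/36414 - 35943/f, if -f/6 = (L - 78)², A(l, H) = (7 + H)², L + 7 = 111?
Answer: 244908343/24615864 ≈ 9.9492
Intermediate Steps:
L = 104 (L = -7 + 111 = 104)
f = -4056 (f = -6*(104 - 78)² = -6*26² = -6*676 = -4056)
A(1/(145 - 134), 192)/36414 - 35943/f = (7 + 192)²/36414 - 35943/(-4056) = 199²*(1/36414) - 35943*(-1/4056) = 39601*(1/36414) + 11981/1352 = 39601/36414 + 11981/1352 = 244908343/24615864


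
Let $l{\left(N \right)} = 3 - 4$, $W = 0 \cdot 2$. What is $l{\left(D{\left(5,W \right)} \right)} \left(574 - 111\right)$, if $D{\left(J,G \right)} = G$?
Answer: $-463$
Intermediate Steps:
$W = 0$
$l{\left(N \right)} = -1$ ($l{\left(N \right)} = 3 - 4 = -1$)
$l{\left(D{\left(5,W \right)} \right)} \left(574 - 111\right) = - (574 - 111) = \left(-1\right) 463 = -463$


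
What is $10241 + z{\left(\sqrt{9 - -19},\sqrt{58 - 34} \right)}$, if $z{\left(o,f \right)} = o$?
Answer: $10241 + 2 \sqrt{7} \approx 10246.0$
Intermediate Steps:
$10241 + z{\left(\sqrt{9 - -19},\sqrt{58 - 34} \right)} = 10241 + \sqrt{9 - -19} = 10241 + \sqrt{9 + 19} = 10241 + \sqrt{28} = 10241 + 2 \sqrt{7}$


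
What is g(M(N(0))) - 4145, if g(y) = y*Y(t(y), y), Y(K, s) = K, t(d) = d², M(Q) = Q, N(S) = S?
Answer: -4145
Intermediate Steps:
g(y) = y³ (g(y) = y*y² = y³)
g(M(N(0))) - 4145 = 0³ - 4145 = 0 - 4145 = -4145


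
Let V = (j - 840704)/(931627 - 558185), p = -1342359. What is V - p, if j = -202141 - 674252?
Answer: 501291512581/373442 ≈ 1.3424e+6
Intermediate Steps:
j = -876393
V = -1717097/373442 (V = (-876393 - 840704)/(931627 - 558185) = -1717097/373442 ≈ -4.5980)
V - p = -1717097/373442 - 1*(-1342359) = -1717097/373442 + 1342359 = 501291512581/373442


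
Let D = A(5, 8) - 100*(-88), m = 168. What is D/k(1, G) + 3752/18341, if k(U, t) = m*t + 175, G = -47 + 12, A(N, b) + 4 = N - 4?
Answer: -139940617/104635405 ≈ -1.3374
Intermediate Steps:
A(N, b) = -8 + N (A(N, b) = -4 + (N - 4) = -4 + (-4 + N) = -8 + N)
G = -35
D = 8797 (D = (-8 + 5) - 100*(-88) = -3 + 8800 = 8797)
k(U, t) = 175 + 168*t (k(U, t) = 168*t + 175 = 175 + 168*t)
D/k(1, G) + 3752/18341 = 8797/(175 + 168*(-35)) + 3752/18341 = 8797/(175 - 5880) + 3752*(1/18341) = 8797/(-5705) + 3752/18341 = 8797*(-1/5705) + 3752/18341 = -8797/5705 + 3752/18341 = -139940617/104635405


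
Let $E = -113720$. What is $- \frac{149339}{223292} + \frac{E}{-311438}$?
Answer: $- \frac{10558536621}{34770806948} \approx -0.30366$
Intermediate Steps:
$- \frac{149339}{223292} + \frac{E}{-311438} = - \frac{149339}{223292} - \frac{113720}{-311438} = \left(-149339\right) \frac{1}{223292} - - \frac{56860}{155719} = - \frac{149339}{223292} + \frac{56860}{155719} = - \frac{10558536621}{34770806948}$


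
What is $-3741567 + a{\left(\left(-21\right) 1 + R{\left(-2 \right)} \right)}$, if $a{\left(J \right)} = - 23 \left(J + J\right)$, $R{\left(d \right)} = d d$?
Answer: $-3740785$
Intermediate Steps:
$R{\left(d \right)} = d^{2}$
$a{\left(J \right)} = - 46 J$ ($a{\left(J \right)} = - 23 \cdot 2 J = - 46 J$)
$-3741567 + a{\left(\left(-21\right) 1 + R{\left(-2 \right)} \right)} = -3741567 - 46 \left(\left(-21\right) 1 + \left(-2\right)^{2}\right) = -3741567 - 46 \left(-21 + 4\right) = -3741567 - -782 = -3741567 + 782 = -3740785$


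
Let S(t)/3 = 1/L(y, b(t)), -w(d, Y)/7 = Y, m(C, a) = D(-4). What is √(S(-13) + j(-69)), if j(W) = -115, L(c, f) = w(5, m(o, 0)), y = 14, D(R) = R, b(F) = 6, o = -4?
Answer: I*√22519/14 ≈ 10.719*I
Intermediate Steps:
m(C, a) = -4
w(d, Y) = -7*Y
L(c, f) = 28 (L(c, f) = -7*(-4) = 28)
S(t) = 3/28
√(S(-13) + j(-69)) = √(3/28 - 115) = √(-3217/28) = I*√22519/14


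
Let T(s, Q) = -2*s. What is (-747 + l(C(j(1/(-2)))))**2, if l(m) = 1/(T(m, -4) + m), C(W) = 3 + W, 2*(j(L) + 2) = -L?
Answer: 13980121/25 ≈ 5.5921e+5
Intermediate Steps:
j(L) = -2 - L/2 (j(L) = -2 + (-L)/2 = -2 - L/2)
l(m) = -1/m (l(m) = 1/(-2*m + m) = 1/(-m) = -1/m)
(-747 + l(C(j(1/(-2)))))**2 = (-747 - 1/(3 + (-2 - 1/2/(-2))))**2 = (-747 - 1/(3 + (-2 - 1/2*(-1/2))))**2 = (-747 - 1/(3 + (-2 + 1/4)))**2 = (-747 - 1/(3 - 7/4))**2 = (-747 - 1/5/4)**2 = (-747 - 1*4/5)**2 = (-747 - 4/5)**2 = (-3739/5)**2 = 13980121/25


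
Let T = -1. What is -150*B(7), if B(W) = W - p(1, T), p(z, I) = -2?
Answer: -1350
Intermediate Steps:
B(W) = 2 + W (B(W) = W - 1*(-2) = W + 2 = 2 + W)
-150*B(7) = -150*(2 + 7) = -150*9 = -1350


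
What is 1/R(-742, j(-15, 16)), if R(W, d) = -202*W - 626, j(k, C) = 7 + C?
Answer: 1/149258 ≈ 6.6998e-6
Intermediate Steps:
R(W, d) = -626 - 202*W
1/R(-742, j(-15, 16)) = 1/(-626 - 202*(-742)) = 1/(-626 + 149884) = 1/149258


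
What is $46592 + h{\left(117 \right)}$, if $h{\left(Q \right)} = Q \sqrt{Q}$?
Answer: $46592 + 351 \sqrt{13} \approx 47858.0$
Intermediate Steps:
$h{\left(Q \right)} = Q^{\frac{3}{2}}$
$46592 + h{\left(117 \right)} = 46592 + 117^{\frac{3}{2}} = 46592 + 351 \sqrt{13}$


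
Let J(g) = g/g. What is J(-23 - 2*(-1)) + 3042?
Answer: 3043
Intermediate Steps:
J(g) = 1
J(-23 - 2*(-1)) + 3042 = 1 + 3042 = 3043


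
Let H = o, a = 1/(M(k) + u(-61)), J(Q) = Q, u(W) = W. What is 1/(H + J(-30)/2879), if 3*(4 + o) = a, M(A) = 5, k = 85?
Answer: -483672/1942607 ≈ -0.24898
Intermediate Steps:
a = -1/56 (a = 1/(5 - 61) = 1/(-56) = -1/56 ≈ -0.017857)
o = -673/168 (o = -4 + (⅓)*(-1/56) = -4 - 1/168 = -673/168 ≈ -4.0060)
H = -673/168 ≈ -4.0060
1/(H + J(-30)/2879) = 1/(-673/168 - 30/2879) = 1/(-1942607/483672) = -483672/1942607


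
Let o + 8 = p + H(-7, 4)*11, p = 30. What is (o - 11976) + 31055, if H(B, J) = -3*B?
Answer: 19332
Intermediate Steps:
o = 253 (o = -8 + (30 - 3*(-7)*11) = -8 + (30 + 21*11) = -8 + (30 + 231) = -8 + 261 = 253)
(o - 11976) + 31055 = (253 - 11976) + 31055 = -11723 + 31055 = 19332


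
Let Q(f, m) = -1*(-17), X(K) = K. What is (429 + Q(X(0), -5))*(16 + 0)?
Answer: 7136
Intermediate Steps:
Q(f, m) = 17
(429 + Q(X(0), -5))*(16 + 0) = (429 + 17)*(16 + 0) = 446*16 = 7136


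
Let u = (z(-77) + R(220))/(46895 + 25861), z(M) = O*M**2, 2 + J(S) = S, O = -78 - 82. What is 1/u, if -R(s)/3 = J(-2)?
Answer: -18189/237157 ≈ -0.076696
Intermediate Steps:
O = -160
J(S) = -2 + S
z(M) = -160*M**2
R(s) = 12 (R(s) = -3*(-2 - 2) = -3*(-4) = 12)
u = -237157/18189 (u = (-160*(-77)**2 + 12)/(46895 + 25861) = (-160*5929 + 12)/72756 = (-948640 + 12)*(1/72756) = -948628*1/72756 = -237157/18189 ≈ -13.038)
1/u = 1/(-237157/18189) = -18189/237157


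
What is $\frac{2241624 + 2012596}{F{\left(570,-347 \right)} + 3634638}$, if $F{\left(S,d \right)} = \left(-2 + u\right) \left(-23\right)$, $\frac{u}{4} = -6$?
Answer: $\frac{1063555}{908809} \approx 1.1703$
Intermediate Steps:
$u = -24$ ($u = 4 \left(-6\right) = -24$)
$F{\left(S,d \right)} = 598$ ($F{\left(S,d \right)} = \left(-2 - 24\right) \left(-23\right) = \left(-26\right) \left(-23\right) = 598$)
$\frac{2241624 + 2012596}{F{\left(570,-347 \right)} + 3634638} = \frac{2241624 + 2012596}{598 + 3634638} = \frac{4254220}{3635236} = 4254220 \cdot \frac{1}{3635236} = \frac{1063555}{908809}$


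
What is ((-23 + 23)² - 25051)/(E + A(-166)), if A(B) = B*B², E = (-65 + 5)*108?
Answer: 25051/4580776 ≈ 0.0054687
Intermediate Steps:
E = -6480 (E = -60*108 = -6480)
A(B) = B³
((-23 + 23)² - 25051)/(E + A(-166)) = ((-23 + 23)² - 25051)/(-6480 + (-166)³) = (0² - 25051)/(-6480 - 4574296) = (0 - 25051)/(-4580776) = -25051*(-1/4580776) = 25051/4580776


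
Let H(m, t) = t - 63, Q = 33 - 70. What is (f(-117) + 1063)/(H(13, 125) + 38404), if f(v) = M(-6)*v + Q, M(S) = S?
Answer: 96/2137 ≈ 0.044923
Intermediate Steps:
Q = -37
H(m, t) = -63 + t
f(v) = -37 - 6*v (f(v) = -6*v - 37 = -37 - 6*v)
(f(-117) + 1063)/(H(13, 125) + 38404) = ((-37 - 6*(-117)) + 1063)/((-63 + 125) + 38404) = ((-37 + 702) + 1063)/(62 + 38404) = (665 + 1063)/38466 = 1728*(1/38466) = 96/2137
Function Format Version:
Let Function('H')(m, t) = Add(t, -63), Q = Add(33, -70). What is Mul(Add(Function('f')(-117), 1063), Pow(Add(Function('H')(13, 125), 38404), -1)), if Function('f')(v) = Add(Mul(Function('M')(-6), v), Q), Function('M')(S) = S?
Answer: Rational(96, 2137) ≈ 0.044923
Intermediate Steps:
Q = -37
Function('H')(m, t) = Add(-63, t)
Function('f')(v) = Add(-37, Mul(-6, v)) (Function('f')(v) = Add(Mul(-6, v), -37) = Add(-37, Mul(-6, v)))
Mul(Add(Function('f')(-117), 1063), Pow(Add(Function('H')(13, 125), 38404), -1)) = Mul(Add(Add(-37, Mul(-6, -117)), 1063), Pow(Add(Add(-63, 125), 38404), -1)) = Mul(Add(Add(-37, 702), 1063), Pow(Add(62, 38404), -1)) = Mul(Add(665, 1063), Pow(38466, -1)) = Mul(1728, Rational(1, 38466)) = Rational(96, 2137)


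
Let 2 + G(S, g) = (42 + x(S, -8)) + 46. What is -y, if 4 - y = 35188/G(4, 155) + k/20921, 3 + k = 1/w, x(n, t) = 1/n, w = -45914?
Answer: 133876067692033/331395543930 ≈ 403.98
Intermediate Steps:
G(S, g) = 86 + 1/S (G(S, g) = -2 + ((42 + 1/S) + 46) = -2 + (88 + 1/S) = 86 + 1/S)
k = -137743/45914 (k = -3 + 1/(-45914) = -3 - 1/45914 = -137743/45914 ≈ -3.0000)
y = -133876067692033/331395543930 (y = 4 - (35188/(86 + 1/4) - 137743/45914/20921) = 4 - (35188/(86 + ¼) - 137743/45914*1/20921) = 4 - (35188/(345/4) - 137743/960566794) = 4 - (35188*(4/345) - 137743/960566794) = 4 - (140752/345 - 137743/960566794) = 4 - 1*135201649867753/331395543930 = 4 - 135201649867753/331395543930 = -133876067692033/331395543930 ≈ -403.98)
-y = -1*(-133876067692033/331395543930) = 133876067692033/331395543930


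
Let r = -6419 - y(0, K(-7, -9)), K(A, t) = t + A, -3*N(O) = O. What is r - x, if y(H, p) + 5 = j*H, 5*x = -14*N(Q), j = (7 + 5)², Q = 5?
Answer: -19256/3 ≈ -6418.7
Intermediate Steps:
N(O) = -O/3
K(A, t) = A + t
j = 144 (j = 12² = 144)
x = 14/3 (x = (-(-14)*5/3)/5 = (-14*(-5/3))/5 = (⅕)*(70/3) = 14/3 ≈ 4.6667)
y(H, p) = -5 + 144*H
r = -6414 (r = -6419 - (-5 + 144*0) = -6419 - (-5 + 0) = -6419 - 1*(-5) = -6419 + 5 = -6414)
r - x = -6414 - 1*14/3 = -6414 - 14/3 = -19256/3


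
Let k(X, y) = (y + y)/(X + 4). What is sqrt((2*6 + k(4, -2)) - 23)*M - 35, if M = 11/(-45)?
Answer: -35 - 11*I*sqrt(46)/90 ≈ -35.0 - 0.82895*I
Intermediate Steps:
M = -11/45 (M = 11*(-1/45) = -11/45 ≈ -0.24444)
k(X, y) = 2*y/(4 + X) (k(X, y) = (2*y)/(4 + X) = 2*y/(4 + X))
sqrt((2*6 + k(4, -2)) - 23)*M - 35 = sqrt((2*6 + 2*(-2)/(4 + 4)) - 23)*(-11/45) - 35 = sqrt((12 + 2*(-2)/8) - 23)*(-11/45) - 35 = sqrt((12 + 2*(-2)*(1/8)) - 23)*(-11/45) - 35 = sqrt((12 - 1/2) - 23)*(-11/45) - 35 = sqrt(23/2 - 23)*(-11/45) - 35 = sqrt(-23/2)*(-11/45) - 35 = (I*sqrt(46)/2)*(-11/45) - 35 = -11*I*sqrt(46)/90 - 35 = -35 - 11*I*sqrt(46)/90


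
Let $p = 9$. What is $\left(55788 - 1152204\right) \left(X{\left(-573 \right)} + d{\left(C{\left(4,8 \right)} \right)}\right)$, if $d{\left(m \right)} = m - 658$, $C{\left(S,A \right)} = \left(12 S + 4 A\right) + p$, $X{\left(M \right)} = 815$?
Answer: $-269718336$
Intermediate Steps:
$C{\left(S,A \right)} = 9 + 4 A + 12 S$ ($C{\left(S,A \right)} = \left(12 S + 4 A\right) + 9 = \left(4 A + 12 S\right) + 9 = 9 + 4 A + 12 S$)
$d{\left(m \right)} = -658 + m$
$\left(55788 - 1152204\right) \left(X{\left(-573 \right)} + d{\left(C{\left(4,8 \right)} \right)}\right) = \left(55788 - 1152204\right) \left(815 + \left(-658 + \left(9 + 4 \cdot 8 + 12 \cdot 4\right)\right)\right) = - 1096416 \left(815 + \left(-658 + \left(9 + 32 + 48\right)\right)\right) = - 1096416 \left(815 + \left(-658 + 89\right)\right) = - 1096416 \left(815 - 569\right) = \left(-1096416\right) 246 = -269718336$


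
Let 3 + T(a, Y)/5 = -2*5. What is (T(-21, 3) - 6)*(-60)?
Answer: 4260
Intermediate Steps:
T(a, Y) = -65 (T(a, Y) = -15 + 5*(-2*5) = -15 + 5*(-10) = -15 - 50 = -65)
(T(-21, 3) - 6)*(-60) = (-65 - 6)*(-60) = -71*(-60) = 4260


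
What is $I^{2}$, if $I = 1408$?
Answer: $1982464$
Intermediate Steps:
$I^{2} = 1408^{2} = 1982464$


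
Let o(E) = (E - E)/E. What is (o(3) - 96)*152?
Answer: -14592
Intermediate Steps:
o(E) = 0 (o(E) = 0/E = 0)
(o(3) - 96)*152 = (0 - 96)*152 = -96*152 = -14592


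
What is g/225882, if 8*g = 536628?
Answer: 44719/150588 ≈ 0.29696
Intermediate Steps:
g = 134157/2 (g = (⅛)*536628 = 134157/2 ≈ 67079.)
g/225882 = (134157/2)/225882 = (134157/2)*(1/225882) = 44719/150588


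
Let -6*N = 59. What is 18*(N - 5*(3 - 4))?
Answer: -87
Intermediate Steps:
N = -59/6 (N = -⅙*59 = -59/6 ≈ -9.8333)
18*(N - 5*(3 - 4)) = 18*(-59/6 - 5*(3 - 4)) = 18*(-59/6 - 5*(-1)) = 18*(-59/6 + 5) = 18*(-29/6) = -87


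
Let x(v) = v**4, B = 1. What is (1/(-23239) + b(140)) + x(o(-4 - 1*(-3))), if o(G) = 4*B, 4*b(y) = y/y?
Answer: 23819971/92956 ≈ 256.25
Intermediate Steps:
b(y) = 1/4 (b(y) = (y/y)/4 = (1/4)*1 = 1/4)
o(G) = 4 (o(G) = 4*1 = 4)
(1/(-23239) + b(140)) + x(o(-4 - 1*(-3))) = (1/(-23239) + 1/4) + 4**4 = (-1/23239 + 1/4) + 256 = 23235/92956 + 256 = 23819971/92956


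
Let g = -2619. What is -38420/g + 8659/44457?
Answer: 82415041/5544423 ≈ 14.864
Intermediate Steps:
-38420/g + 8659/44457 = -38420/(-2619) + 8659/44457 = -38420*(-1/2619) + 8659*(1/44457) = 38420/2619 + 1237/6351 = 82415041/5544423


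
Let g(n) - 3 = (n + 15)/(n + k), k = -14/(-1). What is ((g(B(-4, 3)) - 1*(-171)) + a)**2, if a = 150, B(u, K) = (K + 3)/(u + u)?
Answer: 296838441/2809 ≈ 1.0567e+5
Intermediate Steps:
k = 14 (k = -14*(-1) = 14)
B(u, K) = (3 + K)/(2*u) (B(u, K) = (3 + K)/((2*u)) = (3 + K)*(1/(2*u)) = (3 + K)/(2*u))
g(n) = 3 + (15 + n)/(14 + n) (g(n) = 3 + (n + 15)/(n + 14) = 3 + (15 + n)/(14 + n))
((g(B(-4, 3)) - 1*(-171)) + a)**2 = (((57 + 4*((1/2)*(3 + 3)/(-4)))/(14 + (1/2)*(3 + 3)/(-4)) - 1*(-171)) + 150)**2 = (((57 + 4*((1/2)*(-1/4)*6))/(14 + (1/2)*(-1/4)*6) + 171) + 150)**2 = (((57 + 4*(-3/4))/(14 - 3/4) + 171) + 150)**2 = (((57 - 3)/(53/4) + 171) + 150)**2 = (((4/53)*54 + 171) + 150)**2 = ((216/53 + 171) + 150)**2 = (9279/53 + 150)**2 = (17229/53)**2 = 296838441/2809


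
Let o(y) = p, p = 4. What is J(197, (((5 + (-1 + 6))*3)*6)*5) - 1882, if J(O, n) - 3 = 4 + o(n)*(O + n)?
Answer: 2513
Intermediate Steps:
o(y) = 4
J(O, n) = 7 + 4*O + 4*n (J(O, n) = 3 + (4 + 4*(O + n)) = 3 + (4 + (4*O + 4*n)) = 3 + (4 + 4*O + 4*n) = 7 + 4*O + 4*n)
J(197, (((5 + (-1 + 6))*3)*6)*5) - 1882 = (7 + 4*197 + 4*((((5 + (-1 + 6))*3)*6)*5)) - 1882 = (7 + 788 + 4*((((5 + 5)*3)*6)*5)) - 1882 = (7 + 788 + 4*(((10*3)*6)*5)) - 1882 = (7 + 788 + 4*((30*6)*5)) - 1882 = (7 + 788 + 4*(180*5)) - 1882 = (7 + 788 + 4*900) - 1882 = (7 + 788 + 3600) - 1882 = 4395 - 1882 = 2513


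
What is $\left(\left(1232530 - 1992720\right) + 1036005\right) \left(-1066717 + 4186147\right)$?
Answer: $860385585450$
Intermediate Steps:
$\left(\left(1232530 - 1992720\right) + 1036005\right) \left(-1066717 + 4186147\right) = \left(\left(1232530 - 1992720\right) + 1036005\right) 3119430 = \left(-760190 + 1036005\right) 3119430 = 275815 \cdot 3119430 = 860385585450$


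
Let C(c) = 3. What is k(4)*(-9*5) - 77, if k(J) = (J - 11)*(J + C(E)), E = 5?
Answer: 2128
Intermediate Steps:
k(J) = (-11 + J)*(3 + J) (k(J) = (J - 11)*(J + 3) = (-11 + J)*(3 + J))
k(4)*(-9*5) - 77 = (-33 + 4² - 8*4)*(-9*5) - 77 = (-33 + 16 - 32)*(-45) - 77 = -49*(-45) - 77 = 2205 - 77 = 2128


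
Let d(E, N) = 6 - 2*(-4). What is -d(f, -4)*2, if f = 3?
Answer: -28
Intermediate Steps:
d(E, N) = 14 (d(E, N) = 6 + 8 = 14)
-d(f, -4)*2 = -1*14*2 = -14*2 = -28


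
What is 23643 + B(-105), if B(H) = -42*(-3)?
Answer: 23769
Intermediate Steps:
B(H) = 126
23643 + B(-105) = 23643 + 126 = 23769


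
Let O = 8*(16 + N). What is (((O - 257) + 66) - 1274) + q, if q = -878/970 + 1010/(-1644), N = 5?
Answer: -517680773/398670 ≈ -1298.5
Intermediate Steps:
O = 168 (O = 8*(16 + 5) = 8*21 = 168)
q = -605783/398670 (q = -878*1/970 + 1010*(-1/1644) = -439/485 - 505/822 = -605783/398670 ≈ -1.5195)
(((O - 257) + 66) - 1274) + q = (((168 - 257) + 66) - 1274) - 605783/398670 = ((-89 + 66) - 1274) - 605783/398670 = (-23 - 1274) - 605783/398670 = -1297 - 605783/398670 = -517680773/398670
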